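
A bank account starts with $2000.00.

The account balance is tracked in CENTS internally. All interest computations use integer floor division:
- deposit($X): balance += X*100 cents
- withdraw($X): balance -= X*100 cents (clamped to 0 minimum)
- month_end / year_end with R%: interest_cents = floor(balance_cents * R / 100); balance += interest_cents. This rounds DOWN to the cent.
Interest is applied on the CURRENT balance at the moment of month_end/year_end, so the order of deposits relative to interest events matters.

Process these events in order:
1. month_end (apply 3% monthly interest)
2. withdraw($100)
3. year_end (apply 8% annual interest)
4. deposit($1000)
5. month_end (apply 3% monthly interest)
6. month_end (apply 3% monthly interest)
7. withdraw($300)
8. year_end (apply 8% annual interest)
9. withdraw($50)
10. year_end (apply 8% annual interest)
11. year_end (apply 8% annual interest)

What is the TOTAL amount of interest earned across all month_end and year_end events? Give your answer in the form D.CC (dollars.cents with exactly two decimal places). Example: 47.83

Answer: 1179.11

Derivation:
After 1 (month_end (apply 3% monthly interest)): balance=$2060.00 total_interest=$60.00
After 2 (withdraw($100)): balance=$1960.00 total_interest=$60.00
After 3 (year_end (apply 8% annual interest)): balance=$2116.80 total_interest=$216.80
After 4 (deposit($1000)): balance=$3116.80 total_interest=$216.80
After 5 (month_end (apply 3% monthly interest)): balance=$3210.30 total_interest=$310.30
After 6 (month_end (apply 3% monthly interest)): balance=$3306.60 total_interest=$406.60
After 7 (withdraw($300)): balance=$3006.60 total_interest=$406.60
After 8 (year_end (apply 8% annual interest)): balance=$3247.12 total_interest=$647.12
After 9 (withdraw($50)): balance=$3197.12 total_interest=$647.12
After 10 (year_end (apply 8% annual interest)): balance=$3452.88 total_interest=$902.88
After 11 (year_end (apply 8% annual interest)): balance=$3729.11 total_interest=$1179.11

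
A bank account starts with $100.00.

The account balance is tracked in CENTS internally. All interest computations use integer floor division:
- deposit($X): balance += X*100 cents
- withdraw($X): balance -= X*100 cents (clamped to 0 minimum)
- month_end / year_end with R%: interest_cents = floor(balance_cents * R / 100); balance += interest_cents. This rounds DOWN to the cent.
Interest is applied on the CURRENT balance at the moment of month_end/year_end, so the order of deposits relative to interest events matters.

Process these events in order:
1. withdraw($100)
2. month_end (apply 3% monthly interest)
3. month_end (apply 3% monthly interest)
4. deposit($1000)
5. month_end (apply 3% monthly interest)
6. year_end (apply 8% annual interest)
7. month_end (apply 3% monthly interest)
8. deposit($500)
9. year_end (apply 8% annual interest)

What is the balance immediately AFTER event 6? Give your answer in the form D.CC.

Answer: 1112.40

Derivation:
After 1 (withdraw($100)): balance=$0.00 total_interest=$0.00
After 2 (month_end (apply 3% monthly interest)): balance=$0.00 total_interest=$0.00
After 3 (month_end (apply 3% monthly interest)): balance=$0.00 total_interest=$0.00
After 4 (deposit($1000)): balance=$1000.00 total_interest=$0.00
After 5 (month_end (apply 3% monthly interest)): balance=$1030.00 total_interest=$30.00
After 6 (year_end (apply 8% annual interest)): balance=$1112.40 total_interest=$112.40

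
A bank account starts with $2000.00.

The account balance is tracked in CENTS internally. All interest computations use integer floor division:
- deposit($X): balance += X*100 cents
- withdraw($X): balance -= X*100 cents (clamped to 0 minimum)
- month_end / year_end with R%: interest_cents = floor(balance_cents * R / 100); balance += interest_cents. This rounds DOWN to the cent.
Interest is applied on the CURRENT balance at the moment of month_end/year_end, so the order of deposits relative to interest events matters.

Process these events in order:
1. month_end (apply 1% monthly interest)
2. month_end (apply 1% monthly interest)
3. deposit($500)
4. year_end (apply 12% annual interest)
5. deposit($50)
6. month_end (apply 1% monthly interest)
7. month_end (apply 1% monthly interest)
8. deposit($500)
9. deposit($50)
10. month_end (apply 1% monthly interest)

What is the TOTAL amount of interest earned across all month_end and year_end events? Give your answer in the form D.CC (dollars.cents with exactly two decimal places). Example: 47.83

Answer: 438.23

Derivation:
After 1 (month_end (apply 1% monthly interest)): balance=$2020.00 total_interest=$20.00
After 2 (month_end (apply 1% monthly interest)): balance=$2040.20 total_interest=$40.20
After 3 (deposit($500)): balance=$2540.20 total_interest=$40.20
After 4 (year_end (apply 12% annual interest)): balance=$2845.02 total_interest=$345.02
After 5 (deposit($50)): balance=$2895.02 total_interest=$345.02
After 6 (month_end (apply 1% monthly interest)): balance=$2923.97 total_interest=$373.97
After 7 (month_end (apply 1% monthly interest)): balance=$2953.20 total_interest=$403.20
After 8 (deposit($500)): balance=$3453.20 total_interest=$403.20
After 9 (deposit($50)): balance=$3503.20 total_interest=$403.20
After 10 (month_end (apply 1% monthly interest)): balance=$3538.23 total_interest=$438.23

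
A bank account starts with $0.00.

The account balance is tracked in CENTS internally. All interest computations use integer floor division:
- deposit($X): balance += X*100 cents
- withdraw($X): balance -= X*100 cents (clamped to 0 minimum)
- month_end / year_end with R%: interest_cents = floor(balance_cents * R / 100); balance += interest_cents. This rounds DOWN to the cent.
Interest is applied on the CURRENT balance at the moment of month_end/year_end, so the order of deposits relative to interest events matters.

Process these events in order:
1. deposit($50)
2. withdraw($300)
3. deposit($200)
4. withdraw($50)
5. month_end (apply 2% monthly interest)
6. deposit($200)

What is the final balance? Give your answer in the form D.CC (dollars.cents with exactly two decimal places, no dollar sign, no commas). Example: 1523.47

After 1 (deposit($50)): balance=$50.00 total_interest=$0.00
After 2 (withdraw($300)): balance=$0.00 total_interest=$0.00
After 3 (deposit($200)): balance=$200.00 total_interest=$0.00
After 4 (withdraw($50)): balance=$150.00 total_interest=$0.00
After 5 (month_end (apply 2% monthly interest)): balance=$153.00 total_interest=$3.00
After 6 (deposit($200)): balance=$353.00 total_interest=$3.00

Answer: 353.00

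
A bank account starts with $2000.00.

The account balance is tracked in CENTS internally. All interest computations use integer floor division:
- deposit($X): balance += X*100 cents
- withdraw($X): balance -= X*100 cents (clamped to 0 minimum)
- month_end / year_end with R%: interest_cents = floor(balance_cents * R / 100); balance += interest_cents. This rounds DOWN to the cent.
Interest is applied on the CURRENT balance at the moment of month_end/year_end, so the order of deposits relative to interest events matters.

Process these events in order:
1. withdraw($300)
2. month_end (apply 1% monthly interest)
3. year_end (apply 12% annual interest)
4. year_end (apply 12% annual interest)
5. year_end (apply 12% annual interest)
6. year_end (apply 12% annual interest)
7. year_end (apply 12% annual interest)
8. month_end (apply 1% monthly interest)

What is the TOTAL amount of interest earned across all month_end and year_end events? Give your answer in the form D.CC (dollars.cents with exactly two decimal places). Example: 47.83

After 1 (withdraw($300)): balance=$1700.00 total_interest=$0.00
After 2 (month_end (apply 1% monthly interest)): balance=$1717.00 total_interest=$17.00
After 3 (year_end (apply 12% annual interest)): balance=$1923.04 total_interest=$223.04
After 4 (year_end (apply 12% annual interest)): balance=$2153.80 total_interest=$453.80
After 5 (year_end (apply 12% annual interest)): balance=$2412.25 total_interest=$712.25
After 6 (year_end (apply 12% annual interest)): balance=$2701.72 total_interest=$1001.72
After 7 (year_end (apply 12% annual interest)): balance=$3025.92 total_interest=$1325.92
After 8 (month_end (apply 1% monthly interest)): balance=$3056.17 total_interest=$1356.17

Answer: 1356.17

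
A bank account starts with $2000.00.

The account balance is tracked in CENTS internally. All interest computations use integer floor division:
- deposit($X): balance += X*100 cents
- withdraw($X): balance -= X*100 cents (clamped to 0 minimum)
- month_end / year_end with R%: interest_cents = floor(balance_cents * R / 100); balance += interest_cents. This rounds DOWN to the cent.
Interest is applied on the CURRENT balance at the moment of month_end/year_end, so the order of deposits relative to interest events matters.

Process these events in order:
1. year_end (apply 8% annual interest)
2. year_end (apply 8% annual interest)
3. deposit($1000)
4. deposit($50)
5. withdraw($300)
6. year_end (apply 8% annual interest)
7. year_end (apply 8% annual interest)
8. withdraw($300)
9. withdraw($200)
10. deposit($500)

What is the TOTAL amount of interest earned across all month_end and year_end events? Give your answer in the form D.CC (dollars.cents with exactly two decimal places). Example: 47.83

Answer: 845.77

Derivation:
After 1 (year_end (apply 8% annual interest)): balance=$2160.00 total_interest=$160.00
After 2 (year_end (apply 8% annual interest)): balance=$2332.80 total_interest=$332.80
After 3 (deposit($1000)): balance=$3332.80 total_interest=$332.80
After 4 (deposit($50)): balance=$3382.80 total_interest=$332.80
After 5 (withdraw($300)): balance=$3082.80 total_interest=$332.80
After 6 (year_end (apply 8% annual interest)): balance=$3329.42 total_interest=$579.42
After 7 (year_end (apply 8% annual interest)): balance=$3595.77 total_interest=$845.77
After 8 (withdraw($300)): balance=$3295.77 total_interest=$845.77
After 9 (withdraw($200)): balance=$3095.77 total_interest=$845.77
After 10 (deposit($500)): balance=$3595.77 total_interest=$845.77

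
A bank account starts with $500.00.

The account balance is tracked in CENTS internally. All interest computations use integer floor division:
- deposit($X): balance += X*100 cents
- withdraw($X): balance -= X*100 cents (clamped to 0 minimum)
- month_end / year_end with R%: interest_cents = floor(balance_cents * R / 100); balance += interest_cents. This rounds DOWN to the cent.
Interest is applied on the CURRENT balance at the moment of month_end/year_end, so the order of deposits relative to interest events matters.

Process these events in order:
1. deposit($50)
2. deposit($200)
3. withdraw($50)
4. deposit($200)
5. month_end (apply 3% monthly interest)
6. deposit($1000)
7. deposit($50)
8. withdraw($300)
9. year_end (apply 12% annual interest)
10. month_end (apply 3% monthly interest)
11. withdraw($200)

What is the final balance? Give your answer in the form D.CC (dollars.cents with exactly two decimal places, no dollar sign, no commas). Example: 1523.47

Answer: 1734.58

Derivation:
After 1 (deposit($50)): balance=$550.00 total_interest=$0.00
After 2 (deposit($200)): balance=$750.00 total_interest=$0.00
After 3 (withdraw($50)): balance=$700.00 total_interest=$0.00
After 4 (deposit($200)): balance=$900.00 total_interest=$0.00
After 5 (month_end (apply 3% monthly interest)): balance=$927.00 total_interest=$27.00
After 6 (deposit($1000)): balance=$1927.00 total_interest=$27.00
After 7 (deposit($50)): balance=$1977.00 total_interest=$27.00
After 8 (withdraw($300)): balance=$1677.00 total_interest=$27.00
After 9 (year_end (apply 12% annual interest)): balance=$1878.24 total_interest=$228.24
After 10 (month_end (apply 3% monthly interest)): balance=$1934.58 total_interest=$284.58
After 11 (withdraw($200)): balance=$1734.58 total_interest=$284.58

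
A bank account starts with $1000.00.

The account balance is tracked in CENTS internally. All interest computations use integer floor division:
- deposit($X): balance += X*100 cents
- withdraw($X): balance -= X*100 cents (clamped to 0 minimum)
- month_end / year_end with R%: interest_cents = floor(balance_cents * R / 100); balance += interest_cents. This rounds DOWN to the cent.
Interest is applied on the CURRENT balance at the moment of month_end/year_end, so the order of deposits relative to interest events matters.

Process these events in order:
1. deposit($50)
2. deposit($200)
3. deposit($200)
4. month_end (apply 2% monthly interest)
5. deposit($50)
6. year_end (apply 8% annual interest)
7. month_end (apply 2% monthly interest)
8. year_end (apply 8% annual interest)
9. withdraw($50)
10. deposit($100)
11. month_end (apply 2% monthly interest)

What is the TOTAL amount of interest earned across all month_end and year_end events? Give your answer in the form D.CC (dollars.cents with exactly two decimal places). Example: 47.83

Answer: 356.46

Derivation:
After 1 (deposit($50)): balance=$1050.00 total_interest=$0.00
After 2 (deposit($200)): balance=$1250.00 total_interest=$0.00
After 3 (deposit($200)): balance=$1450.00 total_interest=$0.00
After 4 (month_end (apply 2% monthly interest)): balance=$1479.00 total_interest=$29.00
After 5 (deposit($50)): balance=$1529.00 total_interest=$29.00
After 6 (year_end (apply 8% annual interest)): balance=$1651.32 total_interest=$151.32
After 7 (month_end (apply 2% monthly interest)): balance=$1684.34 total_interest=$184.34
After 8 (year_end (apply 8% annual interest)): balance=$1819.08 total_interest=$319.08
After 9 (withdraw($50)): balance=$1769.08 total_interest=$319.08
After 10 (deposit($100)): balance=$1869.08 total_interest=$319.08
After 11 (month_end (apply 2% monthly interest)): balance=$1906.46 total_interest=$356.46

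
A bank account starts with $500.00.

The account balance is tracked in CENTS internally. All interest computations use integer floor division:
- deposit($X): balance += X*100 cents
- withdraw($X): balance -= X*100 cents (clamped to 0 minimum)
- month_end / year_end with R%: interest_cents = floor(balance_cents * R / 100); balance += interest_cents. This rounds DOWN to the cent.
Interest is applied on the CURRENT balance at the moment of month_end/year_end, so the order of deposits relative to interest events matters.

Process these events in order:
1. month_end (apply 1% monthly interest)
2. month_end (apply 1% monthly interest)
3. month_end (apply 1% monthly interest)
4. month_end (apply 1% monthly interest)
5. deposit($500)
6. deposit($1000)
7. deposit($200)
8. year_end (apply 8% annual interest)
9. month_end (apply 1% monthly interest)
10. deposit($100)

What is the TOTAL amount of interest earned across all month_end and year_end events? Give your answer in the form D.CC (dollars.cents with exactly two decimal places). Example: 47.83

Answer: 221.89

Derivation:
After 1 (month_end (apply 1% monthly interest)): balance=$505.00 total_interest=$5.00
After 2 (month_end (apply 1% monthly interest)): balance=$510.05 total_interest=$10.05
After 3 (month_end (apply 1% monthly interest)): balance=$515.15 total_interest=$15.15
After 4 (month_end (apply 1% monthly interest)): balance=$520.30 total_interest=$20.30
After 5 (deposit($500)): balance=$1020.30 total_interest=$20.30
After 6 (deposit($1000)): balance=$2020.30 total_interest=$20.30
After 7 (deposit($200)): balance=$2220.30 total_interest=$20.30
After 8 (year_end (apply 8% annual interest)): balance=$2397.92 total_interest=$197.92
After 9 (month_end (apply 1% monthly interest)): balance=$2421.89 total_interest=$221.89
After 10 (deposit($100)): balance=$2521.89 total_interest=$221.89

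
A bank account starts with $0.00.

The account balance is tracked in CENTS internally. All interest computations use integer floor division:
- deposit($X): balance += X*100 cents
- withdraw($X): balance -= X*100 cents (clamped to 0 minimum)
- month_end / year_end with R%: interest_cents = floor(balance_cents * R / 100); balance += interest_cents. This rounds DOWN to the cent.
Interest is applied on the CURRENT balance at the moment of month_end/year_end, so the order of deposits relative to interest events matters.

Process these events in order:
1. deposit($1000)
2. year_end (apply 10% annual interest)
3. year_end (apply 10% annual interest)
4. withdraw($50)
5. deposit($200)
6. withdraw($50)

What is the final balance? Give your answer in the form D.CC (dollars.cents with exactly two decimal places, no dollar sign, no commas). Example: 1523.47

Answer: 1310.00

Derivation:
After 1 (deposit($1000)): balance=$1000.00 total_interest=$0.00
After 2 (year_end (apply 10% annual interest)): balance=$1100.00 total_interest=$100.00
After 3 (year_end (apply 10% annual interest)): balance=$1210.00 total_interest=$210.00
After 4 (withdraw($50)): balance=$1160.00 total_interest=$210.00
After 5 (deposit($200)): balance=$1360.00 total_interest=$210.00
After 6 (withdraw($50)): balance=$1310.00 total_interest=$210.00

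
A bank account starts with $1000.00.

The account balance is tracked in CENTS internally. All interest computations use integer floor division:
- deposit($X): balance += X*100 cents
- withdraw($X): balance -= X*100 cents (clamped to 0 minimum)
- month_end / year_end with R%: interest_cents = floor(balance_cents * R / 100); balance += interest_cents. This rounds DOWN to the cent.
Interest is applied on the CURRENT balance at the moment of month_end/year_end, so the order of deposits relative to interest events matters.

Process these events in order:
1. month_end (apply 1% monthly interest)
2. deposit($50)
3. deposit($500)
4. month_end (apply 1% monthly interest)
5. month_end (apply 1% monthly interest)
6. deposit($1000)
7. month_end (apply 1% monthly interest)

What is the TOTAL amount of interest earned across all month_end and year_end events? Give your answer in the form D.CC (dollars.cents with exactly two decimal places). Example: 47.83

After 1 (month_end (apply 1% monthly interest)): balance=$1010.00 total_interest=$10.00
After 2 (deposit($50)): balance=$1060.00 total_interest=$10.00
After 3 (deposit($500)): balance=$1560.00 total_interest=$10.00
After 4 (month_end (apply 1% monthly interest)): balance=$1575.60 total_interest=$25.60
After 5 (month_end (apply 1% monthly interest)): balance=$1591.35 total_interest=$41.35
After 6 (deposit($1000)): balance=$2591.35 total_interest=$41.35
After 7 (month_end (apply 1% monthly interest)): balance=$2617.26 total_interest=$67.26

Answer: 67.26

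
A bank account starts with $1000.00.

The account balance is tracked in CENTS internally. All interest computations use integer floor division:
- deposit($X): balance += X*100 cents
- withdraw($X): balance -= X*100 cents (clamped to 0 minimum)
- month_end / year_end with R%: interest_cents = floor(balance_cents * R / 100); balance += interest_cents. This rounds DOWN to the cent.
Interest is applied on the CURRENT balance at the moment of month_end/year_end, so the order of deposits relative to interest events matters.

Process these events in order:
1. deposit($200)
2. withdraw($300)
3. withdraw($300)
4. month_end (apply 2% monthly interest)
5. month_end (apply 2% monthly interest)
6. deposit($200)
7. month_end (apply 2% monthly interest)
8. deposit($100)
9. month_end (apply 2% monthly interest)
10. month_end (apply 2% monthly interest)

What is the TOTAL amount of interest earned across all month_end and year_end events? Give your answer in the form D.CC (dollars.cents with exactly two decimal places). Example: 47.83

After 1 (deposit($200)): balance=$1200.00 total_interest=$0.00
After 2 (withdraw($300)): balance=$900.00 total_interest=$0.00
After 3 (withdraw($300)): balance=$600.00 total_interest=$0.00
After 4 (month_end (apply 2% monthly interest)): balance=$612.00 total_interest=$12.00
After 5 (month_end (apply 2% monthly interest)): balance=$624.24 total_interest=$24.24
After 6 (deposit($200)): balance=$824.24 total_interest=$24.24
After 7 (month_end (apply 2% monthly interest)): balance=$840.72 total_interest=$40.72
After 8 (deposit($100)): balance=$940.72 total_interest=$40.72
After 9 (month_end (apply 2% monthly interest)): balance=$959.53 total_interest=$59.53
After 10 (month_end (apply 2% monthly interest)): balance=$978.72 total_interest=$78.72

Answer: 78.72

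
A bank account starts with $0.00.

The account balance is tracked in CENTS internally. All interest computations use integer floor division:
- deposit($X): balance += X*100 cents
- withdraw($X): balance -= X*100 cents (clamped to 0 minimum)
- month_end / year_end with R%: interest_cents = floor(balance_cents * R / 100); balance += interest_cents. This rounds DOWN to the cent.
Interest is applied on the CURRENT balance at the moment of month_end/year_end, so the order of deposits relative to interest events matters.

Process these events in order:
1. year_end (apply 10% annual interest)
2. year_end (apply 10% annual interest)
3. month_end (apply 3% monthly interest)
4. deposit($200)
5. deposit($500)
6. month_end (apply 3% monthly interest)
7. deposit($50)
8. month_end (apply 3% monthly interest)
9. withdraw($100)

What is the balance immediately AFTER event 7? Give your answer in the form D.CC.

Answer: 771.00

Derivation:
After 1 (year_end (apply 10% annual interest)): balance=$0.00 total_interest=$0.00
After 2 (year_end (apply 10% annual interest)): balance=$0.00 total_interest=$0.00
After 3 (month_end (apply 3% monthly interest)): balance=$0.00 total_interest=$0.00
After 4 (deposit($200)): balance=$200.00 total_interest=$0.00
After 5 (deposit($500)): balance=$700.00 total_interest=$0.00
After 6 (month_end (apply 3% monthly interest)): balance=$721.00 total_interest=$21.00
After 7 (deposit($50)): balance=$771.00 total_interest=$21.00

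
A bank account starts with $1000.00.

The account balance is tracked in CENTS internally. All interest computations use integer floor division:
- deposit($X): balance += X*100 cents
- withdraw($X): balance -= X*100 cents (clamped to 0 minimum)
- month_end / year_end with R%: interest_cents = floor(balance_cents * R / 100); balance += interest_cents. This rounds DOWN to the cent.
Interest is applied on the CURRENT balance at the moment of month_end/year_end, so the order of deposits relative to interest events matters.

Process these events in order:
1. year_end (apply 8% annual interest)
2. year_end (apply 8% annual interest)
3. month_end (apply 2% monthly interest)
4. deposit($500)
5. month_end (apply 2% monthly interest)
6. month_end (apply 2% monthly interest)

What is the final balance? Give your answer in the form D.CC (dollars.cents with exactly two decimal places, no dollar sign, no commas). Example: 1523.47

Answer: 1757.98

Derivation:
After 1 (year_end (apply 8% annual interest)): balance=$1080.00 total_interest=$80.00
After 2 (year_end (apply 8% annual interest)): balance=$1166.40 total_interest=$166.40
After 3 (month_end (apply 2% monthly interest)): balance=$1189.72 total_interest=$189.72
After 4 (deposit($500)): balance=$1689.72 total_interest=$189.72
After 5 (month_end (apply 2% monthly interest)): balance=$1723.51 total_interest=$223.51
After 6 (month_end (apply 2% monthly interest)): balance=$1757.98 total_interest=$257.98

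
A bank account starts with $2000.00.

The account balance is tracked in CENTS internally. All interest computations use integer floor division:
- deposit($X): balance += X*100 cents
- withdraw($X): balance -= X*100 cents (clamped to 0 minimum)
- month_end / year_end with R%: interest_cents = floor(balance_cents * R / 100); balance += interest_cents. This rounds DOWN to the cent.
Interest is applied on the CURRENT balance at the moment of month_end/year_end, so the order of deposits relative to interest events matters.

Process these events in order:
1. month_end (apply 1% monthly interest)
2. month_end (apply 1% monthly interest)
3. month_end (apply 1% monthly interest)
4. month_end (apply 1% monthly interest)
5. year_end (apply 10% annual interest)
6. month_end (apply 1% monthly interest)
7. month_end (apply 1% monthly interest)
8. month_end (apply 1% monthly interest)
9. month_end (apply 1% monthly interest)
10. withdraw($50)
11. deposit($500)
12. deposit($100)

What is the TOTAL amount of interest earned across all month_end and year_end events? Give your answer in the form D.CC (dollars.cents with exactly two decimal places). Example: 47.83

After 1 (month_end (apply 1% monthly interest)): balance=$2020.00 total_interest=$20.00
After 2 (month_end (apply 1% monthly interest)): balance=$2040.20 total_interest=$40.20
After 3 (month_end (apply 1% monthly interest)): balance=$2060.60 total_interest=$60.60
After 4 (month_end (apply 1% monthly interest)): balance=$2081.20 total_interest=$81.20
After 5 (year_end (apply 10% annual interest)): balance=$2289.32 total_interest=$289.32
After 6 (month_end (apply 1% monthly interest)): balance=$2312.21 total_interest=$312.21
After 7 (month_end (apply 1% monthly interest)): balance=$2335.33 total_interest=$335.33
After 8 (month_end (apply 1% monthly interest)): balance=$2358.68 total_interest=$358.68
After 9 (month_end (apply 1% monthly interest)): balance=$2382.26 total_interest=$382.26
After 10 (withdraw($50)): balance=$2332.26 total_interest=$382.26
After 11 (deposit($500)): balance=$2832.26 total_interest=$382.26
After 12 (deposit($100)): balance=$2932.26 total_interest=$382.26

Answer: 382.26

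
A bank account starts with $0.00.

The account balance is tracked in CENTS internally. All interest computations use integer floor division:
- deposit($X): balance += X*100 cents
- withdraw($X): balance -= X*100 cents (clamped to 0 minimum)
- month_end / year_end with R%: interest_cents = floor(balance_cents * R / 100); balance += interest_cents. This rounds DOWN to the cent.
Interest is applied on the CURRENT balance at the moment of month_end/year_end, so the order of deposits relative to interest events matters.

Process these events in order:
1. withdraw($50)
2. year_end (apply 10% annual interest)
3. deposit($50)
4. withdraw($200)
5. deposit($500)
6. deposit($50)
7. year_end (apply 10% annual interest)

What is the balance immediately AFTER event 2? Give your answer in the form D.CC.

After 1 (withdraw($50)): balance=$0.00 total_interest=$0.00
After 2 (year_end (apply 10% annual interest)): balance=$0.00 total_interest=$0.00

Answer: 0.00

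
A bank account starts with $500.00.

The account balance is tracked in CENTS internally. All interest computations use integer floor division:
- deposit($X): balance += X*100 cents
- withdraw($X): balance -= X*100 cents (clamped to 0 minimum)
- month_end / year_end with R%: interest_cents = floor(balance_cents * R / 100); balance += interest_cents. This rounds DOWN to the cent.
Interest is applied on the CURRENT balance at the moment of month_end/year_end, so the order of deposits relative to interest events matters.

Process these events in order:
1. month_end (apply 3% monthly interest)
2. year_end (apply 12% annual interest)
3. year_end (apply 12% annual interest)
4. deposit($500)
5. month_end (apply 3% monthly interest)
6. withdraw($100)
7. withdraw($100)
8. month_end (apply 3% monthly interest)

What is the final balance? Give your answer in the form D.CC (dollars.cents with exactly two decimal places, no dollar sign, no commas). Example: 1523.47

After 1 (month_end (apply 3% monthly interest)): balance=$515.00 total_interest=$15.00
After 2 (year_end (apply 12% annual interest)): balance=$576.80 total_interest=$76.80
After 3 (year_end (apply 12% annual interest)): balance=$646.01 total_interest=$146.01
After 4 (deposit($500)): balance=$1146.01 total_interest=$146.01
After 5 (month_end (apply 3% monthly interest)): balance=$1180.39 total_interest=$180.39
After 6 (withdraw($100)): balance=$1080.39 total_interest=$180.39
After 7 (withdraw($100)): balance=$980.39 total_interest=$180.39
After 8 (month_end (apply 3% monthly interest)): balance=$1009.80 total_interest=$209.80

Answer: 1009.80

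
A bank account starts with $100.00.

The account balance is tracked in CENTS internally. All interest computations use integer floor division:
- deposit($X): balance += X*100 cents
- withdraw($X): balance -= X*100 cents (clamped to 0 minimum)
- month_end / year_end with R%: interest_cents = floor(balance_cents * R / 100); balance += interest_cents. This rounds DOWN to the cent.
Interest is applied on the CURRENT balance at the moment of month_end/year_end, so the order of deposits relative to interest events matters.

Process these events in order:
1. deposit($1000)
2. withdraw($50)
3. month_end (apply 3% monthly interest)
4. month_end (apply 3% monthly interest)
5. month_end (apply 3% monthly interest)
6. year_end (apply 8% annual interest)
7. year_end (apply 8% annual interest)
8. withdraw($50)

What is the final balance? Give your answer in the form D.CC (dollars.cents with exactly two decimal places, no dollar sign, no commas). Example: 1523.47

After 1 (deposit($1000)): balance=$1100.00 total_interest=$0.00
After 2 (withdraw($50)): balance=$1050.00 total_interest=$0.00
After 3 (month_end (apply 3% monthly interest)): balance=$1081.50 total_interest=$31.50
After 4 (month_end (apply 3% monthly interest)): balance=$1113.94 total_interest=$63.94
After 5 (month_end (apply 3% monthly interest)): balance=$1147.35 total_interest=$97.35
After 6 (year_end (apply 8% annual interest)): balance=$1239.13 total_interest=$189.13
After 7 (year_end (apply 8% annual interest)): balance=$1338.26 total_interest=$288.26
After 8 (withdraw($50)): balance=$1288.26 total_interest=$288.26

Answer: 1288.26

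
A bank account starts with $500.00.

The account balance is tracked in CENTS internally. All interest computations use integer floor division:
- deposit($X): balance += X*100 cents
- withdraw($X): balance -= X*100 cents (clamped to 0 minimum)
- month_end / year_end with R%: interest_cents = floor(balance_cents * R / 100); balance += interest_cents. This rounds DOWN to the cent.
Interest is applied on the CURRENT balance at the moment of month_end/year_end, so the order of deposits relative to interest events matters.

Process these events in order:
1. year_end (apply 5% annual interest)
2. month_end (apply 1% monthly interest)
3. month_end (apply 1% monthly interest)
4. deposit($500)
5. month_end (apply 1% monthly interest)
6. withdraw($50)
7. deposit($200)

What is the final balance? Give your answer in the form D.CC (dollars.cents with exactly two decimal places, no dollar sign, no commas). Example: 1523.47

After 1 (year_end (apply 5% annual interest)): balance=$525.00 total_interest=$25.00
After 2 (month_end (apply 1% monthly interest)): balance=$530.25 total_interest=$30.25
After 3 (month_end (apply 1% monthly interest)): balance=$535.55 total_interest=$35.55
After 4 (deposit($500)): balance=$1035.55 total_interest=$35.55
After 5 (month_end (apply 1% monthly interest)): balance=$1045.90 total_interest=$45.90
After 6 (withdraw($50)): balance=$995.90 total_interest=$45.90
After 7 (deposit($200)): balance=$1195.90 total_interest=$45.90

Answer: 1195.90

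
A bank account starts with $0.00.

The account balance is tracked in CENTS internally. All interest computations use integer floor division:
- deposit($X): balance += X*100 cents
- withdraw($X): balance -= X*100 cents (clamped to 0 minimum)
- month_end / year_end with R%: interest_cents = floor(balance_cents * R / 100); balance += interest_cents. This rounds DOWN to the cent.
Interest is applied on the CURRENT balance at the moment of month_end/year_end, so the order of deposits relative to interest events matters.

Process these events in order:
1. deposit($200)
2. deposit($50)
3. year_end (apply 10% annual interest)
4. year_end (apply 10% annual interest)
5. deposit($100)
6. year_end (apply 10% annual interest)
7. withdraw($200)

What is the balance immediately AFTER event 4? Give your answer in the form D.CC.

After 1 (deposit($200)): balance=$200.00 total_interest=$0.00
After 2 (deposit($50)): balance=$250.00 total_interest=$0.00
After 3 (year_end (apply 10% annual interest)): balance=$275.00 total_interest=$25.00
After 4 (year_end (apply 10% annual interest)): balance=$302.50 total_interest=$52.50

Answer: 302.50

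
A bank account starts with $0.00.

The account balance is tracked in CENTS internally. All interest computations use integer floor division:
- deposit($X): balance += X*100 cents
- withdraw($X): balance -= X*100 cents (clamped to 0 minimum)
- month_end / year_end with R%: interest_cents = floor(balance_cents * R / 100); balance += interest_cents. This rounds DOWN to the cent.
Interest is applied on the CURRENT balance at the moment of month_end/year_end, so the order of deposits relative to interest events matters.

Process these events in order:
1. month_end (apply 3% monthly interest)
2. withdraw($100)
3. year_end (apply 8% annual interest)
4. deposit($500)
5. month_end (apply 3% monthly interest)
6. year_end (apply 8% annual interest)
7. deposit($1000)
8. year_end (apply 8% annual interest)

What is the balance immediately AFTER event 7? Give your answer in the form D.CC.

Answer: 1556.20

Derivation:
After 1 (month_end (apply 3% monthly interest)): balance=$0.00 total_interest=$0.00
After 2 (withdraw($100)): balance=$0.00 total_interest=$0.00
After 3 (year_end (apply 8% annual interest)): balance=$0.00 total_interest=$0.00
After 4 (deposit($500)): balance=$500.00 total_interest=$0.00
After 5 (month_end (apply 3% monthly interest)): balance=$515.00 total_interest=$15.00
After 6 (year_end (apply 8% annual interest)): balance=$556.20 total_interest=$56.20
After 7 (deposit($1000)): balance=$1556.20 total_interest=$56.20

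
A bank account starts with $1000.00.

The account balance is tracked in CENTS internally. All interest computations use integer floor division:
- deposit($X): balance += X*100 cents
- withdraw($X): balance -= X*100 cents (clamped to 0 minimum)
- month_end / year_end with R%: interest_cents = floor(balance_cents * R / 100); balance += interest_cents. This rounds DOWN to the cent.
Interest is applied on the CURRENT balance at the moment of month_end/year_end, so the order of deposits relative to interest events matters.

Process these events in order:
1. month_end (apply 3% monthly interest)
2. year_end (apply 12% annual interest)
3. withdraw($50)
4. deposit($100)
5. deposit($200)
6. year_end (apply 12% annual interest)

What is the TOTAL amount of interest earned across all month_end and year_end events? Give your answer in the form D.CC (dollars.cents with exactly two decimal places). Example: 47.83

After 1 (month_end (apply 3% monthly interest)): balance=$1030.00 total_interest=$30.00
After 2 (year_end (apply 12% annual interest)): balance=$1153.60 total_interest=$153.60
After 3 (withdraw($50)): balance=$1103.60 total_interest=$153.60
After 4 (deposit($100)): balance=$1203.60 total_interest=$153.60
After 5 (deposit($200)): balance=$1403.60 total_interest=$153.60
After 6 (year_end (apply 12% annual interest)): balance=$1572.03 total_interest=$322.03

Answer: 322.03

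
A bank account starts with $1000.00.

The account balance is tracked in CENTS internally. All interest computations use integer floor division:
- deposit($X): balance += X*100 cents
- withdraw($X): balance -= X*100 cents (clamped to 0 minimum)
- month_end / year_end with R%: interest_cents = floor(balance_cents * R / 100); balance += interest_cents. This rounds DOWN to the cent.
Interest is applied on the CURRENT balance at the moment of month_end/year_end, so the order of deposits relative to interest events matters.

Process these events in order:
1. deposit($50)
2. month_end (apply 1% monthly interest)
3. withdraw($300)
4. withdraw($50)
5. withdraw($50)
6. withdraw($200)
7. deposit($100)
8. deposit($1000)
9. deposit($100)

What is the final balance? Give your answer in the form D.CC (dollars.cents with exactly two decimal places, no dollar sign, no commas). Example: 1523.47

After 1 (deposit($50)): balance=$1050.00 total_interest=$0.00
After 2 (month_end (apply 1% monthly interest)): balance=$1060.50 total_interest=$10.50
After 3 (withdraw($300)): balance=$760.50 total_interest=$10.50
After 4 (withdraw($50)): balance=$710.50 total_interest=$10.50
After 5 (withdraw($50)): balance=$660.50 total_interest=$10.50
After 6 (withdraw($200)): balance=$460.50 total_interest=$10.50
After 7 (deposit($100)): balance=$560.50 total_interest=$10.50
After 8 (deposit($1000)): balance=$1560.50 total_interest=$10.50
After 9 (deposit($100)): balance=$1660.50 total_interest=$10.50

Answer: 1660.50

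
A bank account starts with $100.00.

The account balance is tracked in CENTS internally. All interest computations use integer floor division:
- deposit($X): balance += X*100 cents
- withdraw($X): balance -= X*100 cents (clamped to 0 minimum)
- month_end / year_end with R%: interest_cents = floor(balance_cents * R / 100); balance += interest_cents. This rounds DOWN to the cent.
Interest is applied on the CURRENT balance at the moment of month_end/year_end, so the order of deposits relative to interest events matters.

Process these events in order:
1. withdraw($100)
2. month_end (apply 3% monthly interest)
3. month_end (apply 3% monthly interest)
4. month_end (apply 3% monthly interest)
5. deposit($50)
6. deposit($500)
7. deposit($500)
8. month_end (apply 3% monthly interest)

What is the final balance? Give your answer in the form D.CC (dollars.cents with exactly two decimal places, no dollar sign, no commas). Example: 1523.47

Answer: 1081.50

Derivation:
After 1 (withdraw($100)): balance=$0.00 total_interest=$0.00
After 2 (month_end (apply 3% monthly interest)): balance=$0.00 total_interest=$0.00
After 3 (month_end (apply 3% monthly interest)): balance=$0.00 total_interest=$0.00
After 4 (month_end (apply 3% monthly interest)): balance=$0.00 total_interest=$0.00
After 5 (deposit($50)): balance=$50.00 total_interest=$0.00
After 6 (deposit($500)): balance=$550.00 total_interest=$0.00
After 7 (deposit($500)): balance=$1050.00 total_interest=$0.00
After 8 (month_end (apply 3% monthly interest)): balance=$1081.50 total_interest=$31.50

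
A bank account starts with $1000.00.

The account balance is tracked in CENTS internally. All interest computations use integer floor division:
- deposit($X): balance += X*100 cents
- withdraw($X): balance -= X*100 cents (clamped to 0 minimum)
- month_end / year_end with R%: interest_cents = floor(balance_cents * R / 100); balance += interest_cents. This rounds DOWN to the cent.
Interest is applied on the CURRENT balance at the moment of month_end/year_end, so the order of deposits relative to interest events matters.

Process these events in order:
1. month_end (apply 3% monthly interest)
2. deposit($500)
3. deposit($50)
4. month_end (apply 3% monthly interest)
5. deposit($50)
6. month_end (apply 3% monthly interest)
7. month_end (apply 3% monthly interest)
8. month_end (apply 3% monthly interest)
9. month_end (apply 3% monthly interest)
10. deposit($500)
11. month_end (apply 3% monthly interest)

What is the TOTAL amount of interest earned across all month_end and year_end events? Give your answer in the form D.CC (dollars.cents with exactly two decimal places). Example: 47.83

After 1 (month_end (apply 3% monthly interest)): balance=$1030.00 total_interest=$30.00
After 2 (deposit($500)): balance=$1530.00 total_interest=$30.00
After 3 (deposit($50)): balance=$1580.00 total_interest=$30.00
After 4 (month_end (apply 3% monthly interest)): balance=$1627.40 total_interest=$77.40
After 5 (deposit($50)): balance=$1677.40 total_interest=$77.40
After 6 (month_end (apply 3% monthly interest)): balance=$1727.72 total_interest=$127.72
After 7 (month_end (apply 3% monthly interest)): balance=$1779.55 total_interest=$179.55
After 8 (month_end (apply 3% monthly interest)): balance=$1832.93 total_interest=$232.93
After 9 (month_end (apply 3% monthly interest)): balance=$1887.91 total_interest=$287.91
After 10 (deposit($500)): balance=$2387.91 total_interest=$287.91
After 11 (month_end (apply 3% monthly interest)): balance=$2459.54 total_interest=$359.54

Answer: 359.54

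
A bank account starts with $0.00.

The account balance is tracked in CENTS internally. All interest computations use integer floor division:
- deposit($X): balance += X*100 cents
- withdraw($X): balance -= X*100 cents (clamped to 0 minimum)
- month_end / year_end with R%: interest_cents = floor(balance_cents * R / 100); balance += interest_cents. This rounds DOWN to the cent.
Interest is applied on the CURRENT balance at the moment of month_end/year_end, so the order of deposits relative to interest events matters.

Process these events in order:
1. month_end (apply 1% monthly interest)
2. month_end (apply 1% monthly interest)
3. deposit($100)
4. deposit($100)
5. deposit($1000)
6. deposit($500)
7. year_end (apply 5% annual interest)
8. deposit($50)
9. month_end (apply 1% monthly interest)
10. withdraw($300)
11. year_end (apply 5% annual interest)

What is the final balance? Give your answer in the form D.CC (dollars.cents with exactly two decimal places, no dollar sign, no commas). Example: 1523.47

After 1 (month_end (apply 1% monthly interest)): balance=$0.00 total_interest=$0.00
After 2 (month_end (apply 1% monthly interest)): balance=$0.00 total_interest=$0.00
After 3 (deposit($100)): balance=$100.00 total_interest=$0.00
After 4 (deposit($100)): balance=$200.00 total_interest=$0.00
After 5 (deposit($1000)): balance=$1200.00 total_interest=$0.00
After 6 (deposit($500)): balance=$1700.00 total_interest=$0.00
After 7 (year_end (apply 5% annual interest)): balance=$1785.00 total_interest=$85.00
After 8 (deposit($50)): balance=$1835.00 total_interest=$85.00
After 9 (month_end (apply 1% monthly interest)): balance=$1853.35 total_interest=$103.35
After 10 (withdraw($300)): balance=$1553.35 total_interest=$103.35
After 11 (year_end (apply 5% annual interest)): balance=$1631.01 total_interest=$181.01

Answer: 1631.01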